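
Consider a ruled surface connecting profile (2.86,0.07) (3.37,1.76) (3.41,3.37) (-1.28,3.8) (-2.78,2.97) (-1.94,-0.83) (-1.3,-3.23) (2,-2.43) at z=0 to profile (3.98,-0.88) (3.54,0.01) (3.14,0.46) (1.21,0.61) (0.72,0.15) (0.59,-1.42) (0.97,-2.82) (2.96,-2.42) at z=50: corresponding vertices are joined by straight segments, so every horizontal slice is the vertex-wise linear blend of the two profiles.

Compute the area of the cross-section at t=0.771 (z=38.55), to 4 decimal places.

Area at t=0.771: 12.7045

Cross-section at t=0.771: each vertex is (1-t)·p0[i] + t·p1[i].
  v1: (1-0.771)·(2.86,0.07) + 0.771·(3.98,-0.88) = (3.7235,-0.6624)
  v2: (1-0.771)·(3.37,1.76) + 0.771·(3.54,0.01) = (3.5011,0.4107)
  v3: (1-0.771)·(3.41,3.37) + 0.771·(3.14,0.46) = (3.2018,1.1264)
  v4: (1-0.771)·(-1.28,3.8) + 0.771·(1.21,0.61) = (0.6398,1.3405)
  v5: (1-0.771)·(-2.78,2.97) + 0.771·(0.72,0.15) = (-0.0815,0.7958)
  v6: (1-0.771)·(-1.94,-0.83) + 0.771·(0.59,-1.42) = (0.0106,-1.2849)
  v7: (1-0.771)·(-1.3,-3.23) + 0.771·(0.97,-2.82) = (0.4502,-2.9139)
  v8: (1-0.771)·(2,-2.43) + 0.771·(2.96,-2.42) = (2.7402,-2.4223)
Shoelace sum Σ(x_i·y_{i+1} − x_{i+1}·y_i):
  i=1: 3.7235·0.4107 − 3.5011·-0.6624 = +3.8487 (running +3.8487)
  i=2: 3.5011·1.1264 − 3.2018·0.4107 = +2.6284 (running +6.4771)
  i=3: 3.2018·1.3405 − 0.6398·1.1264 = +3.5714 (running +10.0486)
  i=4: 0.6398·0.7958 − -0.0815·1.3405 = +0.6184 (running +10.6670)
  i=5: -0.0815·-1.2849 − 0.0106·0.7958 = +0.0963 (running +10.7632)
  i=6: 0.0106·-2.9139 − 0.4502·-1.2849 = +0.5474 (running +11.3107)
  i=7: 0.4502·-2.4223 − 2.7402·-2.9139 = +6.8941 (running +18.2047)
  i=8: 2.7402·-0.6624 − 3.7235·-2.4223 = +7.2042 (running +25.4090)
Area = |Σ|/2 = |25.4090|/2 = 12.7045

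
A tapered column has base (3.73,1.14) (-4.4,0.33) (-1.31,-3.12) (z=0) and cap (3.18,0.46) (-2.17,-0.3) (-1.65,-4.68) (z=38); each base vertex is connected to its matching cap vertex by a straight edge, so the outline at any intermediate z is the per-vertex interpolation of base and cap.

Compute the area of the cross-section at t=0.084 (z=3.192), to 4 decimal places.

Area at t=0.084: 15.0878

Cross-section at t=0.084: each vertex is (1-t)·p0[i] + t·p1[i].
  v1: (1-0.084)·(3.73,1.14) + 0.084·(3.18,0.46) = (3.6838,1.0829)
  v2: (1-0.084)·(-4.4,0.33) + 0.084·(-2.17,-0.3) = (-4.2127,0.2771)
  v3: (1-0.084)·(-1.31,-3.12) + 0.084·(-1.65,-4.68) = (-1.3386,-3.2510)
Shoelace sum Σ(x_i·y_{i+1} − x_{i+1}·y_i):
  i=1: 3.6838·0.2771 − -4.2127·1.0829 = +5.5825 (running +5.5825)
  i=2: -4.2127·-3.2510 − -1.3386·0.2771 = +14.0665 (running +19.6490)
  i=3: -1.3386·1.0829 − 3.6838·-3.2510 = +10.5267 (running +30.1757)
Area = |Σ|/2 = |30.1757|/2 = 15.0878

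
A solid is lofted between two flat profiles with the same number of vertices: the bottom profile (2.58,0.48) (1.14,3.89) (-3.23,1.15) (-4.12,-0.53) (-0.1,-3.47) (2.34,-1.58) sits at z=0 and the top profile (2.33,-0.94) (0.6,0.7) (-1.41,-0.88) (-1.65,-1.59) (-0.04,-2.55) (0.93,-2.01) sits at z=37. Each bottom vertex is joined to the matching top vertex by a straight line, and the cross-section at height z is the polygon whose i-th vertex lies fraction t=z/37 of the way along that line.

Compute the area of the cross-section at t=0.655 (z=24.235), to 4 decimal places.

Area at t=0.655: 12.7068

Cross-section at t=0.655: each vertex is (1-t)·p0[i] + t·p1[i].
  v1: (1-0.655)·(2.58,0.48) + 0.655·(2.33,-0.94) = (2.4163,-0.4501)
  v2: (1-0.655)·(1.14,3.89) + 0.655·(0.6,0.7) = (0.7863,1.8005)
  v3: (1-0.655)·(-3.23,1.15) + 0.655·(-1.41,-0.88) = (-2.0379,-0.1797)
  v4: (1-0.655)·(-4.12,-0.53) + 0.655·(-1.65,-1.59) = (-2.5021,-1.2243)
  v5: (1-0.655)·(-0.1,-3.47) + 0.655·(-0.04,-2.55) = (-0.0607,-2.8674)
  v6: (1-0.655)·(2.34,-1.58) + 0.655·(0.93,-2.01) = (1.4164,-1.8617)
Shoelace sum Σ(x_i·y_{i+1} − x_{i+1}·y_i):
  i=1: 2.4163·1.8005 − 0.7863·-0.4501 = +4.7045 (running +4.7045)
  i=2: 0.7863·-0.1797 − -2.0379·1.8005 = +3.5281 (running +8.2326)
  i=3: -2.0379·-1.2243 − -2.5021·-0.1797 = +2.0455 (running +10.2781)
  i=4: -2.5021·-2.8674 − -0.0607·-1.2243 = +7.1003 (running +17.3784)
  i=5: -0.0607·-1.8617 − 1.4164·-2.8674 = +4.1745 (running +21.5529)
  i=6: 1.4164·-0.4501 − 2.4163·-1.8617 = +3.8607 (running +25.4136)
Area = |Σ|/2 = |25.4136|/2 = 12.7068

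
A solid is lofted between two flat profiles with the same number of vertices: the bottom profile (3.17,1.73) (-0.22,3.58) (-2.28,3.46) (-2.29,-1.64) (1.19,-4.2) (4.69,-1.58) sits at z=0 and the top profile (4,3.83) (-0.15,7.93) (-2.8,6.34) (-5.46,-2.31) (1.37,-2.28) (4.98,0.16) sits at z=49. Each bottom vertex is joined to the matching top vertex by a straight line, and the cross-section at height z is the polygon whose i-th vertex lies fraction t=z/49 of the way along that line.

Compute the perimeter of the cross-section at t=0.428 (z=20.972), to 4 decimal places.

Cross-section at t=0.428: each vertex is (1-t)·p0[i] + t·p1[i].
  v1: (1-0.428)·(3.17,1.73) + 0.428·(4,3.83) = (3.5252,2.6288)
  v2: (1-0.428)·(-0.22,3.58) + 0.428·(-0.15,7.93) = (-0.1900,5.4418)
  v3: (1-0.428)·(-2.28,3.46) + 0.428·(-2.8,6.34) = (-2.5026,4.6926)
  v4: (1-0.428)·(-2.29,-1.64) + 0.428·(-5.46,-2.31) = (-3.6468,-1.9268)
  v5: (1-0.428)·(1.19,-4.2) + 0.428·(1.37,-2.28) = (1.2670,-3.3782)
  v6: (1-0.428)·(4.69,-1.58) + 0.428·(4.98,0.16) = (4.8141,-0.8353)
Perimeter = Σ |v_{i+1} − v_i|:
  edge 1→2: √(-3.7153² + 2.8130²) = 4.6601 (running 4.6601)
  edge 2→3: √(-2.3125² + -0.7492²) = 2.4308 (running 7.0909)
  edge 3→4: √(-1.1442² + -6.6194²) = 6.7176 (running 13.8085)
  edge 4→5: √(4.9138² + -1.4515²) = 5.1237 (running 18.9322)
  edge 5→6: √(3.5471² + 2.5430²) = 4.3644 (running 23.2966)
  edge 6→1: √(-1.2889² + 3.4641²) = 3.6961 (running 26.9927)
Perimeter = 26.9927

Perimeter at t=0.428: 26.9927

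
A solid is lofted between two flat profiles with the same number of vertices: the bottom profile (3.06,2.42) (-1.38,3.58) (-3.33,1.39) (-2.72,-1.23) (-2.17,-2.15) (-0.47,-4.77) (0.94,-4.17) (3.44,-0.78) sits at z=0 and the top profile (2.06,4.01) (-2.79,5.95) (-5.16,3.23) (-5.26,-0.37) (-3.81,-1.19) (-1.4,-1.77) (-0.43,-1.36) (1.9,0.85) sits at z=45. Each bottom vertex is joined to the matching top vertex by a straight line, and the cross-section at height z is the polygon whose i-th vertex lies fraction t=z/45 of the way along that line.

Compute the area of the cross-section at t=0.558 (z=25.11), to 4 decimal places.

Area at t=0.558: 39.5872

Cross-section at t=0.558: each vertex is (1-t)·p0[i] + t·p1[i].
  v1: (1-0.558)·(3.06,2.42) + 0.558·(2.06,4.01) = (2.5020,3.3072)
  v2: (1-0.558)·(-1.38,3.58) + 0.558·(-2.79,5.95) = (-2.1668,4.9025)
  v3: (1-0.558)·(-3.33,1.39) + 0.558·(-5.16,3.23) = (-4.3511,2.4167)
  v4: (1-0.558)·(-2.72,-1.23) + 0.558·(-5.26,-0.37) = (-4.1373,-0.7501)
  v5: (1-0.558)·(-2.17,-2.15) + 0.558·(-3.81,-1.19) = (-3.0851,-1.6143)
  v6: (1-0.558)·(-0.47,-4.77) + 0.558·(-1.4,-1.77) = (-0.9889,-3.0960)
  v7: (1-0.558)·(0.94,-4.17) + 0.558·(-0.43,-1.36) = (0.1755,-2.6020)
  v8: (1-0.558)·(3.44,-0.78) + 0.558·(1.9,0.85) = (2.5807,0.1295)
Shoelace sum Σ(x_i·y_{i+1} − x_{i+1}·y_i):
  i=1: 2.5020·4.9025 − -2.1668·3.3072 = +19.4320 (running +19.4320)
  i=2: -2.1668·2.4167 − -4.3511·4.9025 = +16.0948 (running +35.5268)
  i=3: -4.3511·-0.7501 − -4.1373·2.4167 = +13.2626 (running +48.7894)
  i=4: -4.1373·-1.6143 − -3.0851·-0.7501 = +4.3647 (running +53.1541)
  i=5: -3.0851·-3.0960 − -0.9889·-1.6143 = +7.9551 (running +61.1092)
  i=6: -0.9889·-2.6020 − 0.1755·-3.0960 = +3.1167 (running +64.2259)
  i=7: 0.1755·0.1295 − 2.5807·-2.6020 = +6.7377 (running +70.9636)
  i=8: 2.5807·3.3072 − 2.5020·0.1295 = +8.2108 (running +79.1744)
Area = |Σ|/2 = |79.1744|/2 = 39.5872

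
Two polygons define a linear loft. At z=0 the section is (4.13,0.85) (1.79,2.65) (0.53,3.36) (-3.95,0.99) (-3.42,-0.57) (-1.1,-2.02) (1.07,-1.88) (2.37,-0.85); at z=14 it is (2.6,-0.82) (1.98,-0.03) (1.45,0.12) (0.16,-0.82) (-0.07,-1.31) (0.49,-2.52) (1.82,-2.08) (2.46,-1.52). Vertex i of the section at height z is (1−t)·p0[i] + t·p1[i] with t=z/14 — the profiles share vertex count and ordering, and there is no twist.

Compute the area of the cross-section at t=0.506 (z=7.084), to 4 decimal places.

Area at t=0.506: 13.0310

Cross-section at t=0.506: each vertex is (1-t)·p0[i] + t·p1[i].
  v1: (1-0.506)·(4.13,0.85) + 0.506·(2.6,-0.82) = (3.3558,0.0050)
  v2: (1-0.506)·(1.79,2.65) + 0.506·(1.98,-0.03) = (1.8861,1.2939)
  v3: (1-0.506)·(0.53,3.36) + 0.506·(1.45,0.12) = (0.9955,1.7206)
  v4: (1-0.506)·(-3.95,0.99) + 0.506·(0.16,-0.82) = (-1.8703,0.0741)
  v5: (1-0.506)·(-3.42,-0.57) + 0.506·(-0.07,-1.31) = (-1.7249,-0.9444)
  v6: (1-0.506)·(-1.1,-2.02) + 0.506·(0.49,-2.52) = (-0.2955,-2.2730)
  v7: (1-0.506)·(1.07,-1.88) + 0.506·(1.82,-2.08) = (1.4495,-1.9812)
  v8: (1-0.506)·(2.37,-0.85) + 0.506·(2.46,-1.52) = (2.4155,-1.1890)
Shoelace sum Σ(x_i·y_{i+1} − x_{i+1}·y_i):
  i=1: 3.3558·1.2939 − 1.8861·0.0050 = +4.3328 (running +4.3328)
  i=2: 1.8861·1.7206 − 0.9955·1.2939 = +1.9571 (running +6.2899)
  i=3: 0.9955·0.0741 − -1.8703·1.7206 = +3.2918 (running +9.5817)
  i=4: -1.8703·-0.9444 − -1.7249·0.0741 = +1.8943 (running +11.4760)
  i=5: -1.7249·-2.2730 − -0.2955·-0.9444 = +3.6417 (running +15.1177)
  i=6: -0.2955·-1.9812 − 1.4495·-2.2730 = +3.8801 (running +18.9977)
  i=7: 1.4495·-1.1890 − 2.4155·-1.9812 = +3.0622 (running +22.0599)
  i=8: 2.4155·0.0050 − 3.3558·-1.1890 = +4.0022 (running +26.0621)
Area = |Σ|/2 = |26.0621|/2 = 13.0310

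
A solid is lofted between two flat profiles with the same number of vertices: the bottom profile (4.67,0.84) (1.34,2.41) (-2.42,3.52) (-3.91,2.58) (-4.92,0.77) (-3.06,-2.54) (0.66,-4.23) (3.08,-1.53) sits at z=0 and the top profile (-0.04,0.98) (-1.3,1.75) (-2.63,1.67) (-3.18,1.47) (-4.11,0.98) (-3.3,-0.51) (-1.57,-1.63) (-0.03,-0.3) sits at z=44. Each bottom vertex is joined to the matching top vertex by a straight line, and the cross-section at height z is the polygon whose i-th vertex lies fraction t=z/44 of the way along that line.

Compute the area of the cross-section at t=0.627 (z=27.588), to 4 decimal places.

Cross-section at t=0.627: each vertex is (1-t)·p0[i] + t·p1[i].
  v1: (1-0.627)·(4.67,0.84) + 0.627·(-0.04,0.98) = (1.7168,0.9278)
  v2: (1-0.627)·(1.34,2.41) + 0.627·(-1.3,1.75) = (-0.3153,1.9962)
  v3: (1-0.627)·(-2.42,3.52) + 0.627·(-2.63,1.67) = (-2.5517,2.3600)
  v4: (1-0.627)·(-3.91,2.58) + 0.627·(-3.18,1.47) = (-3.4523,1.8840)
  v5: (1-0.627)·(-4.92,0.77) + 0.627·(-4.11,0.98) = (-4.4121,0.9017)
  v6: (1-0.627)·(-3.06,-2.54) + 0.627·(-3.3,-0.51) = (-3.2105,-1.2672)
  v7: (1-0.627)·(0.66,-4.23) + 0.627·(-1.57,-1.63) = (-0.7382,-2.5998)
  v8: (1-0.627)·(3.08,-1.53) + 0.627·(-0.03,-0.3) = (1.1300,-0.7588)
Shoelace sum Σ(x_i·y_{i+1} − x_{i+1}·y_i):
  i=1: 1.7168·1.9962 − -0.3153·0.9278 = +3.7196 (running +3.7196)
  i=2: -0.3153·2.3600 − -2.5517·1.9962 = +4.3495 (running +8.0691)
  i=3: -2.5517·1.8840 − -3.4523·2.3600 = +3.3402 (running +11.4093)
  i=4: -3.4523·0.9017 − -4.4121·1.8840 = +5.1998 (running +16.6090)
  i=5: -4.4121·-1.2672 − -3.2105·0.9017 = +8.4858 (running +25.0948)
  i=6: -3.2105·-2.5998 − -0.7382·-1.2672 = +7.4112 (running +32.5060)
  i=7: -0.7382·-0.7588 − 1.1300·-2.5998 = +3.4980 (running +36.0040)
  i=8: 1.1300·0.9278 − 1.7168·-0.7588 = +2.3511 (running +38.3551)
Area = |Σ|/2 = |38.3551|/2 = 19.1776

Area at t=0.627: 19.1776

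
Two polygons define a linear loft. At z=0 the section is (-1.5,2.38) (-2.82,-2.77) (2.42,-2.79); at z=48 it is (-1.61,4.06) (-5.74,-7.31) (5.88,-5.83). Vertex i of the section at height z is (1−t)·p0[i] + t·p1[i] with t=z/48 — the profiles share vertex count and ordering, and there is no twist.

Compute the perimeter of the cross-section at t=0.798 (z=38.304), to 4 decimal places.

Cross-section at t=0.798: each vertex is (1-t)·p0[i] + t·p1[i].
  v1: (1-0.798)·(-1.5,2.38) + 0.798·(-1.61,4.06) = (-1.5878,3.7206)
  v2: (1-0.798)·(-2.82,-2.77) + 0.798·(-5.74,-7.31) = (-5.1502,-6.3929)
  v3: (1-0.798)·(2.42,-2.79) + 0.798·(5.88,-5.83) = (5.1811,-5.2159)
Perimeter = Σ |v_{i+1} − v_i|:
  edge 1→2: √(-3.5624² + -10.1136²) = 10.7226 (running 10.7226)
  edge 2→3: √(10.3312² + 1.1770²) = 10.3981 (running 21.1207)
  edge 3→1: √(-6.7689² + 8.9366²) = 11.2107 (running 32.3314)
Perimeter = 32.3314

Perimeter at t=0.798: 32.3314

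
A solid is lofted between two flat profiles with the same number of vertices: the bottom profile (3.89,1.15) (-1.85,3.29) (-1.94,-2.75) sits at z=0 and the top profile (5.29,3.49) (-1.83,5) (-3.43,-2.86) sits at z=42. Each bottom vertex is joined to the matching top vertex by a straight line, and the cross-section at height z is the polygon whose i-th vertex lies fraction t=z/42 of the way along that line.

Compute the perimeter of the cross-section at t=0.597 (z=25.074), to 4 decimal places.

Perimeter at t=0.597: 23.2570

Cross-section at t=0.597: each vertex is (1-t)·p0[i] + t·p1[i].
  v1: (1-0.597)·(3.89,1.15) + 0.597·(5.29,3.49) = (4.7258,2.5470)
  v2: (1-0.597)·(-1.85,3.29) + 0.597·(-1.83,5) = (-1.8381,4.3109)
  v3: (1-0.597)·(-1.94,-2.75) + 0.597·(-3.43,-2.86) = (-2.8295,-2.8157)
Perimeter = Σ |v_{i+1} − v_i|:
  edge 1→2: √(-6.5639² + 1.7639²) = 6.7967 (running 6.7967)
  edge 2→3: √(-0.9915² + -7.1265²) = 7.1952 (running 13.9919)
  edge 3→1: √(7.5553² + 5.3627²) = 9.2650 (running 23.2570)
Perimeter = 23.2570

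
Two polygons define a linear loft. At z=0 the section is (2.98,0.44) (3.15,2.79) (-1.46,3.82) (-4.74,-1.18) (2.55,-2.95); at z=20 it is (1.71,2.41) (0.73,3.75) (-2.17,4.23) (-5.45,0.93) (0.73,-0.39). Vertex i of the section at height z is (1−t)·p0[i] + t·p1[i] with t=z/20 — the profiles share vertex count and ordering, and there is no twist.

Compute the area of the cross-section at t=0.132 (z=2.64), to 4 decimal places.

Area at t=0.132: 32.7587

Cross-section at t=0.132: each vertex is (1-t)·p0[i] + t·p1[i].
  v1: (1-0.132)·(2.98,0.44) + 0.132·(1.71,2.41) = (2.8124,0.7000)
  v2: (1-0.132)·(3.15,2.79) + 0.132·(0.73,3.75) = (2.8306,2.9167)
  v3: (1-0.132)·(-1.46,3.82) + 0.132·(-2.17,4.23) = (-1.5537,3.8741)
  v4: (1-0.132)·(-4.74,-1.18) + 0.132·(-5.45,0.93) = (-4.8337,-0.9015)
  v5: (1-0.132)·(2.55,-2.95) + 0.132·(0.73,-0.39) = (2.3098,-2.6121)
Shoelace sum Σ(x_i·y_{i+1} − x_{i+1}·y_i):
  i=1: 2.8124·2.9167 − 2.8306·0.7000 = +6.2214 (running +6.2214)
  i=2: 2.8306·3.8741 − -1.5537·2.9167 = +15.4977 (running +21.7191)
  i=3: -1.5537·-0.9015 − -4.8337·3.8741 = +20.1271 (running +41.8461)
  i=4: -4.8337·-2.6121 − 2.3098·-0.9015 = +14.7083 (running +56.5544)
  i=5: 2.3098·0.7000 − 2.8124·-2.6121 = +8.9630 (running +65.5174)
Area = |Σ|/2 = |65.5174|/2 = 32.7587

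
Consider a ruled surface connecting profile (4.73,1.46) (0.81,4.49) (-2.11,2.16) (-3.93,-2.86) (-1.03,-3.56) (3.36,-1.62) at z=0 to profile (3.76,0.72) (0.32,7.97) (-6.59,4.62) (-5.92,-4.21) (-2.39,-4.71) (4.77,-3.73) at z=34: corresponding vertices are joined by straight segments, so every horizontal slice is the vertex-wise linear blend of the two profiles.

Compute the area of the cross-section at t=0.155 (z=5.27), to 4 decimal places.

Cross-section at t=0.155: each vertex is (1-t)·p0[i] + t·p1[i].
  v1: (1-0.155)·(4.73,1.46) + 0.155·(3.76,0.72) = (4.5796,1.3453)
  v2: (1-0.155)·(0.81,4.49) + 0.155·(0.32,7.97) = (0.7340,5.0294)
  v3: (1-0.155)·(-2.11,2.16) + 0.155·(-6.59,4.62) = (-2.8044,2.5413)
  v4: (1-0.155)·(-3.93,-2.86) + 0.155·(-5.92,-4.21) = (-4.2385,-3.0692)
  v5: (1-0.155)·(-1.03,-3.56) + 0.155·(-2.39,-4.71) = (-1.2408,-3.7382)
  v6: (1-0.155)·(3.36,-1.62) + 0.155·(4.77,-3.73) = (3.5785,-1.9470)
Shoelace sum Σ(x_i·y_{i+1} − x_{i+1}·y_i):
  i=1: 4.5796·5.0294 − 0.7340·1.3453 = +22.0454 (running +22.0454)
  i=2: 0.7340·2.5413 − -2.8044·5.0294 = +15.9699 (running +38.0153)
  i=3: -2.8044·-3.0692 − -4.2385·2.5413 = +19.3786 (running +57.3938)
  i=4: -4.2385·-3.7382 − -1.2408·-3.0692 = +12.0361 (running +69.4299)
  i=5: -1.2408·-1.9470 − 3.5785·-3.7382 = +15.7934 (running +85.2233)
  i=6: 3.5785·1.3453 − 4.5796·-1.9470 = +13.7310 (running +98.9543)
Area = |Σ|/2 = |98.9543|/2 = 49.4772

Area at t=0.155: 49.4772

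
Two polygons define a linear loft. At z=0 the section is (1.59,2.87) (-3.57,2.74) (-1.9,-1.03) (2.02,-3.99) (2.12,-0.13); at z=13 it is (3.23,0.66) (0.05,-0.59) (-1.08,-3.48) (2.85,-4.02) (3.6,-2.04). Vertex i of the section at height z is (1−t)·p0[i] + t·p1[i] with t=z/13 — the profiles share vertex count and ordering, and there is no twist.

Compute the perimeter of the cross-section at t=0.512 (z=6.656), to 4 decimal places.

Cross-section at t=0.512: each vertex is (1-t)·p0[i] + t·p1[i].
  v1: (1-0.512)·(1.59,2.87) + 0.512·(3.23,0.66) = (2.4297,1.7385)
  v2: (1-0.512)·(-3.57,2.74) + 0.512·(0.05,-0.59) = (-1.7166,1.0350)
  v3: (1-0.512)·(-1.9,-1.03) + 0.512·(-1.08,-3.48) = (-1.4802,-2.2844)
  v4: (1-0.512)·(2.02,-3.99) + 0.512·(2.85,-4.02) = (2.4450,-4.0054)
  v5: (1-0.512)·(2.12,-0.13) + 0.512·(3.6,-2.04) = (2.8778,-1.1079)
Perimeter = Σ |v_{i+1} − v_i|:
  edge 1→2: √(-4.1462² + -0.7034²) = 4.2055 (running 4.2055)
  edge 2→3: √(0.2364² + -3.3194²) = 3.3278 (running 7.5333)
  edge 3→4: √(3.9251² + -1.7210²) = 4.2858 (running 11.8192)
  edge 4→5: √(0.4328² + 2.8974²) = 2.9296 (running 14.7487)
  edge 5→1: √(-0.4481² + 2.8464²) = 2.8815 (running 17.6302)
Perimeter = 17.6302

Perimeter at t=0.512: 17.6302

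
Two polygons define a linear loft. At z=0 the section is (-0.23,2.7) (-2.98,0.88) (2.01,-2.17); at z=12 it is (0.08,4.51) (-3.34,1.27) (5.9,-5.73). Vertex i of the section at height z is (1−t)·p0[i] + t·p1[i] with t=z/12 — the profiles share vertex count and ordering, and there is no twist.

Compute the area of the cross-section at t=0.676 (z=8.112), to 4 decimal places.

Area at t=0.676: 20.0899

Cross-section at t=0.676: each vertex is (1-t)·p0[i] + t·p1[i].
  v1: (1-0.676)·(-0.23,2.7) + 0.676·(0.08,4.51) = (-0.0204,3.9236)
  v2: (1-0.676)·(-2.98,0.88) + 0.676·(-3.34,1.27) = (-3.2234,1.1436)
  v3: (1-0.676)·(2.01,-2.17) + 0.676·(5.9,-5.73) = (4.6396,-4.5766)
Shoelace sum Σ(x_i·y_{i+1} − x_{i+1}·y_i):
  i=1: -0.0204·1.1436 − -3.2234·3.9236 = +12.6237 (running +12.6237)
  i=2: -3.2234·-4.5766 − 4.6396·1.1436 = +9.4458 (running +22.0695)
  i=3: 4.6396·3.9236 − -0.0204·-4.5766 = +18.1104 (running +40.1799)
Area = |Σ|/2 = |40.1799|/2 = 20.0899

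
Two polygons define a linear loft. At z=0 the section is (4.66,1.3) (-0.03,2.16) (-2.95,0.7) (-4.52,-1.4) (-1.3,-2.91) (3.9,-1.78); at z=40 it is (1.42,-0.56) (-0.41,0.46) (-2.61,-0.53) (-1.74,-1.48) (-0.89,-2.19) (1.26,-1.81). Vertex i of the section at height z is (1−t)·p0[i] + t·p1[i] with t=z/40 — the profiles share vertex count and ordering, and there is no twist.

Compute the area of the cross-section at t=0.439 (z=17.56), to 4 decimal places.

Area at t=0.439: 18.1741

Cross-section at t=0.439: each vertex is (1-t)·p0[i] + t·p1[i].
  v1: (1-0.439)·(4.66,1.3) + 0.439·(1.42,-0.56) = (3.2376,0.4835)
  v2: (1-0.439)·(-0.03,2.16) + 0.439·(-0.41,0.46) = (-0.1968,1.4137)
  v3: (1-0.439)·(-2.95,0.7) + 0.439·(-2.61,-0.53) = (-2.8007,0.1600)
  v4: (1-0.439)·(-4.52,-1.4) + 0.439·(-1.74,-1.48) = (-3.2996,-1.4351)
  v5: (1-0.439)·(-1.3,-2.91) + 0.439·(-0.89,-2.19) = (-1.1200,-2.5939)
  v6: (1-0.439)·(3.9,-1.78) + 0.439·(1.26,-1.81) = (2.7410,-1.7932)
Shoelace sum Σ(x_i·y_{i+1} − x_{i+1}·y_i):
  i=1: 3.2376·1.4137 − -0.1968·0.4835 = +4.6722 (running +4.6722)
  i=2: -0.1968·0.1600 − -2.8007·1.4137 = +3.9279 (running +8.6001)
  i=3: -2.8007·-1.4351 − -3.2996·0.1600 = +4.5474 (running +13.1475)
  i=4: -3.2996·-2.5939 − -1.1200·-1.4351 = +6.9515 (running +20.0990)
  i=5: -1.1200·-1.7932 − 2.7410·-2.5939 = +9.1184 (running +29.2174)
  i=6: 2.7410·0.4835 − 3.2376·-1.7932 = +7.1308 (running +36.3483)
Area = |Σ|/2 = |36.3483|/2 = 18.1741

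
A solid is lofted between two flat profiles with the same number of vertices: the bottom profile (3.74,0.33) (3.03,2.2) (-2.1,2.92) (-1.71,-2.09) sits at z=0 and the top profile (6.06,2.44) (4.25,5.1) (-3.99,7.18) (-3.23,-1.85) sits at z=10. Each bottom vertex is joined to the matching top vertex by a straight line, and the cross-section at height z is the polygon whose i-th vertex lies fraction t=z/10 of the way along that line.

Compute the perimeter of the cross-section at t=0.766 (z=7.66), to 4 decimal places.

Cross-section at t=0.766: each vertex is (1-t)·p0[i] + t·p1[i].
  v1: (1-0.766)·(3.74,0.33) + 0.766·(6.06,2.44) = (5.5171,1.9463)
  v2: (1-0.766)·(3.03,2.2) + 0.766·(4.25,5.1) = (3.9645,4.4214)
  v3: (1-0.766)·(-2.1,2.92) + 0.766·(-3.99,7.18) = (-3.5477,6.1832)
  v4: (1-0.766)·(-1.71,-2.09) + 0.766·(-3.23,-1.85) = (-2.8743,-1.9062)
Perimeter = Σ |v_{i+1} − v_i|:
  edge 1→2: √(-1.5526² + 2.4751²) = 2.9218 (running 2.9218)
  edge 2→3: √(-7.5123² + 1.7618²) = 7.7161 (running 10.6379)
  edge 3→4: √(0.6734² + -8.0893²) = 8.1173 (running 18.7552)
  edge 4→1: √(8.3914² + 3.8524²) = 9.2335 (running 27.9887)
Perimeter = 27.9887

Perimeter at t=0.766: 27.9887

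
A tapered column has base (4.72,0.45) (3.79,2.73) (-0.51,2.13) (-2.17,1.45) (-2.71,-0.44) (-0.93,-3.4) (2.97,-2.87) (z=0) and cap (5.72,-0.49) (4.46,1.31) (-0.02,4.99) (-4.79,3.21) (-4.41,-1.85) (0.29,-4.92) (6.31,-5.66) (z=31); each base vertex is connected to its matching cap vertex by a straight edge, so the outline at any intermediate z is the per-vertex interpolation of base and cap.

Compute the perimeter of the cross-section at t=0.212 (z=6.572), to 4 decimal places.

Perimeter at t=0.212: 23.9274

Cross-section at t=0.212: each vertex is (1-t)·p0[i] + t·p1[i].
  v1: (1-0.212)·(4.72,0.45) + 0.212·(5.72,-0.49) = (4.9320,0.2507)
  v2: (1-0.212)·(3.79,2.73) + 0.212·(4.46,1.31) = (3.9320,2.4290)
  v3: (1-0.212)·(-0.51,2.13) + 0.212·(-0.02,4.99) = (-0.4061,2.7363)
  v4: (1-0.212)·(-2.17,1.45) + 0.212·(-4.79,3.21) = (-2.7254,1.8231)
  v5: (1-0.212)·(-2.71,-0.44) + 0.212·(-4.41,-1.85) = (-3.0704,-0.7389)
  v6: (1-0.212)·(-0.93,-3.4) + 0.212·(0.29,-4.92) = (-0.6714,-3.7222)
  v7: (1-0.212)·(2.97,-2.87) + 0.212·(6.31,-5.66) = (3.6781,-3.4615)
Perimeter = Σ |v_{i+1} − v_i|:
  edge 1→2: √(-1.0000² + 2.1782²) = 2.3968 (running 2.3968)
  edge 2→3: √(-4.3382² + 0.3074²) = 4.3490 (running 6.7458)
  edge 3→4: √(-2.3193² + -0.9132²) = 2.4926 (running 9.2385)
  edge 4→5: √(-0.3450² + -2.5620²) = 2.5852 (running 11.8236)
  edge 5→6: √(2.3990² + -2.9833²) = 3.8283 (running 15.6519)
  edge 6→7: √(4.3494² + 0.2608²) = 4.3572 (running 20.0091)
  edge 7→1: √(1.2539² + 3.7122²) = 3.9183 (running 23.9274)
Perimeter = 23.9274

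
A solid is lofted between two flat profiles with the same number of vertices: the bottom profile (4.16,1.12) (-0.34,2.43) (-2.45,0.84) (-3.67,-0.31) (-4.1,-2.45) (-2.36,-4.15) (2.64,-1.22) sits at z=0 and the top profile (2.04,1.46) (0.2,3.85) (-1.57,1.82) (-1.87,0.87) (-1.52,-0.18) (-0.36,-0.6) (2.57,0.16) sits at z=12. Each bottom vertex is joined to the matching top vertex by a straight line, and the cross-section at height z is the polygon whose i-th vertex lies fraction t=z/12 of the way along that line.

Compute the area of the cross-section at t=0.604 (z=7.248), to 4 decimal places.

Cross-section at t=0.604: each vertex is (1-t)·p0[i] + t·p1[i].
  v1: (1-0.604)·(4.16,1.12) + 0.604·(2.04,1.46) = (2.8795,1.3254)
  v2: (1-0.604)·(-0.34,2.43) + 0.604·(0.2,3.85) = (-0.0138,3.2877)
  v3: (1-0.604)·(-2.45,0.84) + 0.604·(-1.57,1.82) = (-1.9185,1.4319)
  v4: (1-0.604)·(-3.67,-0.31) + 0.604·(-1.87,0.87) = (-2.5828,0.4027)
  v5: (1-0.604)·(-4.1,-2.45) + 0.604·(-1.52,-0.18) = (-2.5417,-1.0789)
  v6: (1-0.604)·(-2.36,-4.15) + 0.604·(-0.36,-0.6) = (-1.1520,-2.0058)
  v7: (1-0.604)·(2.64,-1.22) + 0.604·(2.57,0.16) = (2.5977,-0.3865)
Shoelace sum Σ(x_i·y_{i+1} − x_{i+1}·y_i):
  i=1: 2.8795·3.2877 − -0.0138·1.3254 = +9.4853 (running +9.4853)
  i=2: -0.0138·1.4319 − -1.9185·3.2877 = +6.2875 (running +15.7728)
  i=3: -1.9185·0.4027 − -2.5828·1.4319 = +2.9258 (running +18.6986)
  i=4: -2.5828·-1.0789 − -2.5417·0.4027 = +3.8102 (running +22.5088)
  i=5: -2.5417·-2.0058 − -1.1520·-1.0789 = +3.8552 (running +26.3640)
  i=6: -1.1520·-0.3865 − 2.5977·-2.0058 = +5.6557 (running +32.0197)
  i=7: 2.5977·1.3254 − 2.8795·-0.3865 = +4.5558 (running +36.5755)
Area = |Σ|/2 = |36.5755|/2 = 18.2877

Area at t=0.604: 18.2877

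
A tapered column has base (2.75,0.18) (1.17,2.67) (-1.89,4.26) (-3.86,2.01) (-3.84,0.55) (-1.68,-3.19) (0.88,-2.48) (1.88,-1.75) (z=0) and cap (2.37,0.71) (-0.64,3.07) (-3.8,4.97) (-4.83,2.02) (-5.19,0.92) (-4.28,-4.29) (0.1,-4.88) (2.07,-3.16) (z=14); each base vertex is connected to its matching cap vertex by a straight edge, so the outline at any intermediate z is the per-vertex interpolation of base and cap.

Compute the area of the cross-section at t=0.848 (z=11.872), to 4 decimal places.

Area at t=0.848: 48.6897

Cross-section at t=0.848: each vertex is (1-t)·p0[i] + t·p1[i].
  v1: (1-0.848)·(2.75,0.18) + 0.848·(2.37,0.71) = (2.4278,0.6294)
  v2: (1-0.848)·(1.17,2.67) + 0.848·(-0.64,3.07) = (-0.3649,3.0092)
  v3: (1-0.848)·(-1.89,4.26) + 0.848·(-3.8,4.97) = (-3.5097,4.8621)
  v4: (1-0.848)·(-3.86,2.01) + 0.848·(-4.83,2.02) = (-4.6826,2.0185)
  v5: (1-0.848)·(-3.84,0.55) + 0.848·(-5.19,0.92) = (-4.9848,0.8638)
  v6: (1-0.848)·(-1.68,-3.19) + 0.848·(-4.28,-4.29) = (-3.8848,-4.1228)
  v7: (1-0.848)·(0.88,-2.48) + 0.848·(0.1,-4.88) = (0.2186,-4.5152)
  v8: (1-0.848)·(1.88,-1.75) + 0.848·(2.07,-3.16) = (2.0411,-2.9457)
Shoelace sum Σ(x_i·y_{i+1} − x_{i+1}·y_i):
  i=1: 2.4278·3.0092 − -0.3649·0.6294 = +7.5353 (running +7.5353)
  i=2: -0.3649·4.8621 − -3.5097·3.0092 = +8.7873 (running +16.3225)
  i=3: -3.5097·2.0185 − -4.6826·4.8621 = +15.6828 (running +32.0053)
  i=4: -4.6826·0.8638 − -4.9848·2.0185 = +6.0171 (running +38.0224)
  i=5: -4.9848·-4.1228 − -3.8848·0.8638 = +23.9069 (running +61.9293)
  i=6: -3.8848·-4.5152 − 0.2186·-4.1228 = +18.4417 (running +80.3710)
  i=7: 0.2186·-2.9457 − 2.0411·-4.5152 = +8.5723 (running +88.9433)
  i=8: 2.0411·0.6294 − 2.4278·-2.9457 = +8.4362 (running +97.3794)
Area = |Σ|/2 = |97.3794|/2 = 48.6897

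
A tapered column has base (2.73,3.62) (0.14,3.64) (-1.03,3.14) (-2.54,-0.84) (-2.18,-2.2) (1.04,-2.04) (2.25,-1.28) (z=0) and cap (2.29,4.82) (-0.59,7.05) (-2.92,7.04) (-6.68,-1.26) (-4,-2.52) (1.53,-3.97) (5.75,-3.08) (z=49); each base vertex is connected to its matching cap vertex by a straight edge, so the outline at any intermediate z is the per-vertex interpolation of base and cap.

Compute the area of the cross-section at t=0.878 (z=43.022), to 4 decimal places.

Cross-section at t=0.878: each vertex is (1-t)·p0[i] + t·p1[i].
  v1: (1-0.878)·(2.73,3.62) + 0.878·(2.29,4.82) = (2.3437,4.6736)
  v2: (1-0.878)·(0.14,3.64) + 0.878·(-0.59,7.05) = (-0.5009,6.6340)
  v3: (1-0.878)·(-1.03,3.14) + 0.878·(-2.92,7.04) = (-2.6894,6.5642)
  v4: (1-0.878)·(-2.54,-0.84) + 0.878·(-6.68,-1.26) = (-6.1749,-1.2088)
  v5: (1-0.878)·(-2.18,-2.2) + 0.878·(-4,-2.52) = (-3.7780,-2.4810)
  v6: (1-0.878)·(1.04,-2.04) + 0.878·(1.53,-3.97) = (1.4702,-3.7345)
  v7: (1-0.878)·(2.25,-1.28) + 0.878·(5.75,-3.08) = (5.3230,-2.8604)
Shoelace sum Σ(x_i·y_{i+1} − x_{i+1}·y_i):
  i=1: 2.3437·6.6340 − -0.5009·4.6736 = +17.8891 (running +17.8891)
  i=2: -0.5009·6.5642 − -2.6894·6.6340 = +14.5533 (running +32.4424)
  i=3: -2.6894·-1.2088 − -6.1749·6.5642 = +43.7843 (running +76.2267)
  i=4: -6.1749·-2.4810 − -3.7780·-1.2088 = +10.7531 (running +86.9798)
  i=5: -3.7780·-3.7345 − 1.4702·-2.4810 = +17.7565 (running +104.7363)
  i=6: 1.4702·-2.8604 − 5.3230·-3.7345 = +15.6735 (running +120.4098)
  i=7: 5.3230·4.6736 − 2.3437·-2.8604 = +31.5814 (running +151.9912)
Area = |Σ|/2 = |151.9912|/2 = 75.9956

Area at t=0.878: 75.9956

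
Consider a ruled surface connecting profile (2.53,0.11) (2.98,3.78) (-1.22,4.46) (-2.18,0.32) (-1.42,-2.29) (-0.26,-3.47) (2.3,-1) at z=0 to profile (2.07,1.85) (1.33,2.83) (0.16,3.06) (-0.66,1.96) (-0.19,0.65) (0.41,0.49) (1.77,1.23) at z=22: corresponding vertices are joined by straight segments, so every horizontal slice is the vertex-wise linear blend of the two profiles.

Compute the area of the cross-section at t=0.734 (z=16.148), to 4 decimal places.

Cross-section at t=0.734: each vertex is (1-t)·p0[i] + t·p1[i].
  v1: (1-0.734)·(2.53,0.11) + 0.734·(2.07,1.85) = (2.1924,1.3872)
  v2: (1-0.734)·(2.98,3.78) + 0.734·(1.33,2.83) = (1.7689,3.0827)
  v3: (1-0.734)·(-1.22,4.46) + 0.734·(0.16,3.06) = (-0.2071,3.4324)
  v4: (1-0.734)·(-2.18,0.32) + 0.734·(-0.66,1.96) = (-1.0643,1.5238)
  v5: (1-0.734)·(-1.42,-2.29) + 0.734·(-0.19,0.65) = (-0.5172,-0.1320)
  v6: (1-0.734)·(-0.26,-3.47) + 0.734·(0.41,0.49) = (0.2318,-0.5634)
  v7: (1-0.734)·(2.3,-1) + 0.734·(1.77,1.23) = (1.9110,0.6368)
Shoelace sum Σ(x_i·y_{i+1} − x_{i+1}·y_i):
  i=1: 2.1924·3.0827 − 1.7689·1.3872 = +4.3046 (running +4.3046)
  i=2: 1.7689·3.4324 − -0.2071·3.0827 = +6.7099 (running +11.0146)
  i=3: -0.2071·1.5238 − -1.0643·3.4324 = +3.3376 (running +14.3522)
  i=4: -1.0643·-0.1320 − -0.5172·1.5238 = +0.9286 (running +15.2808)
  i=5: -0.5172·-0.5634 − 0.2318·-0.1320 = +0.3220 (running +15.6028)
  i=6: 0.2318·0.6368 − 1.9110·-0.5634 = +1.2242 (running +16.8269)
  i=7: 1.9110·1.3872 − 2.1924·0.6368 = +1.2547 (running +18.0816)
Area = |Σ|/2 = |18.0816|/2 = 9.0408

Area at t=0.734: 9.0408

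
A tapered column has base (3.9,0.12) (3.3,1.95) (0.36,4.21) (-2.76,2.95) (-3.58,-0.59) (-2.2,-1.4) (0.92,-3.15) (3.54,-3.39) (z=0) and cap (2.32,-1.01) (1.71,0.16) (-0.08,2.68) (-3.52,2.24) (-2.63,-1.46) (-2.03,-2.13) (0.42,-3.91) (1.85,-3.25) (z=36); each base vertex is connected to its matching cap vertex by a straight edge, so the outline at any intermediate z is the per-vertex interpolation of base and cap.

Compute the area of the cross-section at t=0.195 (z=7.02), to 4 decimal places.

Area at t=0.195: 36.3960

Cross-section at t=0.195: each vertex is (1-t)·p0[i] + t·p1[i].
  v1: (1-0.195)·(3.9,0.12) + 0.195·(2.32,-1.01) = (3.5919,-0.1004)
  v2: (1-0.195)·(3.3,1.95) + 0.195·(1.71,0.16) = (2.9899,1.6009)
  v3: (1-0.195)·(0.36,4.21) + 0.195·(-0.08,2.68) = (0.2742,3.9116)
  v4: (1-0.195)·(-2.76,2.95) + 0.195·(-3.52,2.24) = (-2.9082,2.8116)
  v5: (1-0.195)·(-3.58,-0.59) + 0.195·(-2.63,-1.46) = (-3.3948,-0.7596)
  v6: (1-0.195)·(-2.2,-1.4) + 0.195·(-2.03,-2.13) = (-2.1668,-1.5423)
  v7: (1-0.195)·(0.92,-3.15) + 0.195·(0.42,-3.91) = (0.8225,-3.2982)
  v8: (1-0.195)·(3.54,-3.39) + 0.195·(1.85,-3.25) = (3.2104,-3.3627)
Shoelace sum Σ(x_i·y_{i+1} − x_{i+1}·y_i):
  i=1: 3.5919·1.6009 − 2.9899·-0.1004 = +6.0505 (running +6.0505)
  i=2: 2.9899·3.9116 − 0.2742·1.6009 = +11.2567 (running +17.3072)
  i=3: 0.2742·2.8116 − -2.9082·3.9116 = +12.1468 (running +29.4539)
  i=4: -2.9082·-0.7596 − -3.3948·2.8116 = +11.7537 (running +41.2077)
  i=5: -3.3948·-1.5423 − -2.1668·-0.7596 = +3.5898 (running +44.7975)
  i=6: -2.1668·-3.2982 − 0.8225·-1.5423 = +8.4153 (running +53.2128)
  i=7: 0.8225·-3.3627 − 3.2104·-3.2982 = +7.8229 (running +61.0357)
  i=8: 3.2104·-0.1004 − 3.5919·-3.3627 = +11.7563 (running +72.7920)
Area = |Σ|/2 = |72.7920|/2 = 36.3960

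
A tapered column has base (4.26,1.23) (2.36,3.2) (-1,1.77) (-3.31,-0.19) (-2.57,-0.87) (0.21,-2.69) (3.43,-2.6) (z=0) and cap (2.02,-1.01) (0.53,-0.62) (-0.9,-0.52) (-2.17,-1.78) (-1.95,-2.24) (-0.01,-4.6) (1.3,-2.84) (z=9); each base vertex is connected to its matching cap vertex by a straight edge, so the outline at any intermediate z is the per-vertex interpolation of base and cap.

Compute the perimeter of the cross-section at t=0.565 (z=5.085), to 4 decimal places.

Perimeter at t=0.565: 15.6842

Cross-section at t=0.565: each vertex is (1-t)·p0[i] + t·p1[i].
  v1: (1-0.565)·(4.26,1.23) + 0.565·(2.02,-1.01) = (2.9944,-0.0356)
  v2: (1-0.565)·(2.36,3.2) + 0.565·(0.53,-0.62) = (1.3261,1.0417)
  v3: (1-0.565)·(-1,1.77) + 0.565·(-0.9,-0.52) = (-0.9435,0.4762)
  v4: (1-0.565)·(-3.31,-0.19) + 0.565·(-2.17,-1.78) = (-2.6659,-1.0883)
  v5: (1-0.565)·(-2.57,-0.87) + 0.565·(-1.95,-2.24) = (-2.2197,-1.6441)
  v6: (1-0.565)·(0.21,-2.69) + 0.565·(-0.01,-4.6) = (0.0857,-3.7691)
  v7: (1-0.565)·(3.43,-2.6) + 0.565·(1.3,-2.84) = (2.2266,-2.7356)
Perimeter = Σ |v_{i+1} − v_i|:
  edge 1→2: √(-1.6683² + 1.0773²) = 1.9859 (running 1.9859)
  edge 2→3: √(-2.2696² + -0.5656²) = 2.3390 (running 4.3249)
  edge 3→4: √(-1.7224² + -1.5645²) = 2.3269 (running 6.6518)
  edge 4→5: √(0.4462² + -0.5557²) = 0.7127 (running 7.3644)
  edge 5→6: √(2.3054² + -2.1251²) = 3.1354 (running 10.4999)
  edge 6→7: √(2.1409² + 1.0335²) = 2.3773 (running 12.8771)
  edge 7→1: √(0.7678² + 2.7000²) = 2.8071 (running 15.6842)
Perimeter = 15.6842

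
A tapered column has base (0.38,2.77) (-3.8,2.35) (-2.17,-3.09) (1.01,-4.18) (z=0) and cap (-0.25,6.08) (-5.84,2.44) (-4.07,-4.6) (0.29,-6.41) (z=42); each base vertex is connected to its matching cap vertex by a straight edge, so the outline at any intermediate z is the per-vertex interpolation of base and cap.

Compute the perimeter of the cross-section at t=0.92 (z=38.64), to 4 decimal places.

Perimeter at t=0.92: 30.2404

Cross-section at t=0.92: each vertex is (1-t)·p0[i] + t·p1[i].
  v1: (1-0.92)·(0.38,2.77) + 0.92·(-0.25,6.08) = (-0.1996,5.8152)
  v2: (1-0.92)·(-3.8,2.35) + 0.92·(-5.84,2.44) = (-5.6768,2.4328)
  v3: (1-0.92)·(-2.17,-3.09) + 0.92·(-4.07,-4.6) = (-3.9180,-4.4792)
  v4: (1-0.92)·(1.01,-4.18) + 0.92·(0.29,-6.41) = (0.3476,-6.2316)
Perimeter = Σ |v_{i+1} − v_i|:
  edge 1→2: √(-5.4772² + -3.3824²) = 6.4374 (running 6.4374)
  edge 2→3: √(1.7588² + -6.9120²) = 7.1323 (running 13.5697)
  edge 3→4: √(4.2656² + -1.7524²) = 4.6115 (running 18.1812)
  edge 4→1: √(-0.5472² + 12.0468²) = 12.0592 (running 30.2404)
Perimeter = 30.2404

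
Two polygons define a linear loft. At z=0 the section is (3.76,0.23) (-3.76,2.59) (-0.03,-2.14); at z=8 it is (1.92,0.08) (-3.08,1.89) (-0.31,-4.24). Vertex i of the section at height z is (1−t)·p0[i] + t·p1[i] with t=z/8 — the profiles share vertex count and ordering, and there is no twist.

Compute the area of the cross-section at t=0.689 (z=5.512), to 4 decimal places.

Area at t=0.689: 13.4285

Cross-section at t=0.689: each vertex is (1-t)·p0[i] + t·p1[i].
  v1: (1-0.689)·(3.76,0.23) + 0.689·(1.92,0.08) = (2.4922,0.1267)
  v2: (1-0.689)·(-3.76,2.59) + 0.689·(-3.08,1.89) = (-3.2915,2.1077)
  v3: (1-0.689)·(-0.03,-2.14) + 0.689·(-0.31,-4.24) = (-0.2229,-3.5869)
Shoelace sum Σ(x_i·y_{i+1} − x_{i+1}·y_i):
  i=1: 2.4922·2.1077 − -3.2915·0.1267 = +5.6698 (running +5.6698)
  i=2: -3.2915·-3.5869 − -0.2229·2.1077 = +12.2761 (running +17.9458)
  i=3: -0.2229·0.1267 − 2.4922·-3.5869 = +8.9112 (running +26.8570)
Area = |Σ|/2 = |26.8570|/2 = 13.4285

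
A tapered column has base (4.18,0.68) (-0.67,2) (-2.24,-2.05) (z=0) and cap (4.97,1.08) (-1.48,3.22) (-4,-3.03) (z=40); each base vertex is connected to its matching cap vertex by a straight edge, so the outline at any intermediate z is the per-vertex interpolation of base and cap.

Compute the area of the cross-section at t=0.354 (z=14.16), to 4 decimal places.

Area at t=0.354: 14.6122

Cross-section at t=0.354: each vertex is (1-t)·p0[i] + t·p1[i].
  v1: (1-0.354)·(4.18,0.68) + 0.354·(4.97,1.08) = (4.4597,0.8216)
  v2: (1-0.354)·(-0.67,2) + 0.354·(-1.48,3.22) = (-0.9567,2.4319)
  v3: (1-0.354)·(-2.24,-2.05) + 0.354·(-4,-3.03) = (-2.8630,-2.3969)
Shoelace sum Σ(x_i·y_{i+1} − x_{i+1}·y_i):
  i=1: 4.4597·2.4319 − -0.9567·0.8216 = +11.6314 (running +11.6314)
  i=2: -0.9567·-2.3969 − -2.8630·2.4319 = +9.2558 (running +20.8872)
  i=3: -2.8630·0.8216 − 4.4597·-2.3969 = +8.3372 (running +29.2244)
Area = |Σ|/2 = |29.2244|/2 = 14.6122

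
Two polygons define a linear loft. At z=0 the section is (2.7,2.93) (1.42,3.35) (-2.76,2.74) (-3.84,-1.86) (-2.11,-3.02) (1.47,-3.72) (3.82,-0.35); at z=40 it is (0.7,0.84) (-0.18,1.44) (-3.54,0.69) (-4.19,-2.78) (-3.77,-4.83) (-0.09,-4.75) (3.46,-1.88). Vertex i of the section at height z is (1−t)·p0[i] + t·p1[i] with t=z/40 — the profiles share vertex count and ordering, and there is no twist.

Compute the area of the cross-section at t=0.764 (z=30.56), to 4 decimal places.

Area at t=0.764: 34.9445

Cross-section at t=0.764: each vertex is (1-t)·p0[i] + t·p1[i].
  v1: (1-0.764)·(2.7,2.93) + 0.764·(0.7,0.84) = (1.1720,1.3332)
  v2: (1-0.764)·(1.42,3.35) + 0.764·(-0.18,1.44) = (0.1976,1.8908)
  v3: (1-0.764)·(-2.76,2.74) + 0.764·(-3.54,0.69) = (-3.3559,1.1738)
  v4: (1-0.764)·(-3.84,-1.86) + 0.764·(-4.19,-2.78) = (-4.1074,-2.5629)
  v5: (1-0.764)·(-2.11,-3.02) + 0.764·(-3.77,-4.83) = (-3.3782,-4.4028)
  v6: (1-0.764)·(1.47,-3.72) + 0.764·(-0.09,-4.75) = (0.2782,-4.5069)
  v7: (1-0.764)·(3.82,-0.35) + 0.764·(3.46,-1.88) = (3.5450,-1.5189)
Shoelace sum Σ(x_i·y_{i+1} − x_{i+1}·y_i):
  i=1: 1.1720·1.8908 − 0.1976·1.3332 = +1.9525 (running +1.9525)
  i=2: 0.1976·1.1738 − -3.3559·1.8908 = +6.5772 (running +8.5297)
  i=3: -3.3559·-2.5629 − -4.1074·1.1738 = +13.4221 (running +21.9518)
  i=4: -4.1074·-4.4028 − -3.3782·-2.5629 = +9.4262 (running +31.3780)
  i=5: -3.3782·-4.5069 − 0.2782·-4.4028 = +16.4502 (running +47.8281)
  i=6: 0.2782·-1.5189 − 3.5450·-4.5069 = +15.5543 (running +63.3825)
  i=7: 3.5450·1.3332 − 1.1720·-1.5189 = +6.5065 (running +69.8889)
Area = |Σ|/2 = |69.8889|/2 = 34.9445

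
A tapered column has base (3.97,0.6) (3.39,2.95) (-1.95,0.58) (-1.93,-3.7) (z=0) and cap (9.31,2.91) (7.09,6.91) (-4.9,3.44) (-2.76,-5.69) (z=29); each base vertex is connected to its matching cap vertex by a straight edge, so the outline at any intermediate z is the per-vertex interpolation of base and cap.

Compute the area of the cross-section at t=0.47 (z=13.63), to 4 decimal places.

Cross-section at t=0.47: each vertex is (1-t)·p0[i] + t·p1[i].
  v1: (1-0.47)·(3.97,0.6) + 0.47·(9.31,2.91) = (6.4798,1.6857)
  v2: (1-0.47)·(3.39,2.95) + 0.47·(7.09,6.91) = (5.1290,4.8112)
  v3: (1-0.47)·(-1.95,0.58) + 0.47·(-4.9,3.44) = (-3.3365,1.9242)
  v4: (1-0.47)·(-1.93,-3.7) + 0.47·(-2.76,-5.69) = (-2.3201,-4.6353)
Shoelace sum Σ(x_i·y_{i+1} − x_{i+1}·y_i):
  i=1: 6.4798·4.8112 − 5.1290·1.6857 = +22.5297 (running +22.5297)
  i=2: 5.1290·1.9242 − -3.3365·4.8112 = +25.9218 (running +48.4514)
  i=3: -3.3365·-4.6353 − -2.3201·1.9242 = +19.9300 (running +68.3815)
  i=4: -2.3201·1.6857 − 6.4798·-4.6353 = +26.1248 (running +94.5063)
Area = |Σ|/2 = |94.5063|/2 = 47.2531

Area at t=0.47: 47.2531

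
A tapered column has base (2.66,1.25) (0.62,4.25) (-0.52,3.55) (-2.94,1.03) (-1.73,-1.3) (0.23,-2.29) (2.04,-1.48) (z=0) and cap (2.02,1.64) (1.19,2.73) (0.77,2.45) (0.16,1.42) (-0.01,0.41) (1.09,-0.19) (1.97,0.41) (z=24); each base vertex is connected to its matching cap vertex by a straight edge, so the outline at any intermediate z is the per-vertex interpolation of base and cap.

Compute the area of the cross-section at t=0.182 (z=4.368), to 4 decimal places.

Cross-section at t=0.182: each vertex is (1-t)·p0[i] + t·p1[i].
  v1: (1-0.182)·(2.66,1.25) + 0.182·(2.02,1.64) = (2.5435,1.3210)
  v2: (1-0.182)·(0.62,4.25) + 0.182·(1.19,2.73) = (0.7237,3.9734)
  v3: (1-0.182)·(-0.52,3.55) + 0.182·(0.77,2.45) = (-0.2852,3.3498)
  v4: (1-0.182)·(-2.94,1.03) + 0.182·(0.16,1.42) = (-2.3758,1.1010)
  v5: (1-0.182)·(-1.73,-1.3) + 0.182·(-0.01,0.41) = (-1.4170,-0.9888)
  v6: (1-0.182)·(0.23,-2.29) + 0.182·(1.09,-0.19) = (0.3865,-1.9078)
  v7: (1-0.182)·(2.04,-1.48) + 0.182·(1.97,0.41) = (2.0273,-1.1360)
Shoelace sum Σ(x_i·y_{i+1} − x_{i+1}·y_i):
  i=1: 2.5435·3.9734 − 0.7237·1.3210 = +9.1503 (running +9.1503)
  i=2: 0.7237·3.3498 − -0.2852·3.9734 = +3.5577 (running +12.7079)
  i=3: -0.2852·1.1010 − -2.3758·3.3498 = +7.6444 (running +20.3524)
  i=4: -2.3758·-0.9888 − -1.4170·1.1010 = +3.9092 (running +24.2616)
  i=5: -1.4170·-1.9078 − 0.3865·-0.9888 = +3.0855 (running +27.3470)
  i=6: 0.3865·-1.1360 − 2.0273·-1.9078 = +3.4285 (running +30.7755)
  i=7: 2.0273·1.3210 − 2.5435·-1.1360 = +5.5675 (running +36.3430)
Area = |Σ|/2 = |36.3430|/2 = 18.1715

Area at t=0.182: 18.1715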